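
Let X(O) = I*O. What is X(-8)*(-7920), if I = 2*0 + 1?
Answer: 63360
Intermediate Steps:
I = 1 (I = 0 + 1 = 1)
X(O) = O (X(O) = 1*O = O)
X(-8)*(-7920) = -8*(-7920) = 63360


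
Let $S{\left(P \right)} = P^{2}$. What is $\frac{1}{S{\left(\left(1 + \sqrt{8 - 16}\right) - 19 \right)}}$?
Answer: $\frac{i}{4 \left(18 \sqrt{2} + 79 i\right)} \approx 0.0028669 + 0.00092379 i$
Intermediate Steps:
$\frac{1}{S{\left(\left(1 + \sqrt{8 - 16}\right) - 19 \right)}} = \frac{1}{\left(\left(1 + \sqrt{8 - 16}\right) - 19\right)^{2}} = \frac{1}{\left(\left(1 + \sqrt{-8}\right) - 19\right)^{2}} = \frac{1}{\left(\left(1 + 2 i \sqrt{2}\right) - 19\right)^{2}} = \frac{1}{\left(-18 + 2 i \sqrt{2}\right)^{2}}$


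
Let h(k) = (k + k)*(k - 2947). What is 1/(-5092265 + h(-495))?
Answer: -1/1684685 ≈ -5.9358e-7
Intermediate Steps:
h(k) = 2*k*(-2947 + k) (h(k) = (2*k)*(-2947 + k) = 2*k*(-2947 + k))
1/(-5092265 + h(-495)) = 1/(-5092265 + 2*(-495)*(-2947 - 495)) = 1/(-5092265 + 2*(-495)*(-3442)) = 1/(-5092265 + 3407580) = 1/(-1684685) = -1/1684685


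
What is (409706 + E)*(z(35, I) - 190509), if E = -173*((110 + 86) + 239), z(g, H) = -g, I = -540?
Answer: -63727631344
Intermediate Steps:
E = -75255 (E = -173*(196 + 239) = -173*435 = -75255)
(409706 + E)*(z(35, I) - 190509) = (409706 - 75255)*(-1*35 - 190509) = 334451*(-35 - 190509) = 334451*(-190544) = -63727631344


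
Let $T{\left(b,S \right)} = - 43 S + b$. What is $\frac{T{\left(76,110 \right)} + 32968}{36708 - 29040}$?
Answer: $\frac{1573}{426} \approx 3.6925$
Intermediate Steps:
$T{\left(b,S \right)} = b - 43 S$
$\frac{T{\left(76,110 \right)} + 32968}{36708 - 29040} = \frac{\left(76 - 4730\right) + 32968}{36708 - 29040} = \frac{\left(76 - 4730\right) + 32968}{7668} = \left(-4654 + 32968\right) \frac{1}{7668} = 28314 \cdot \frac{1}{7668} = \frac{1573}{426}$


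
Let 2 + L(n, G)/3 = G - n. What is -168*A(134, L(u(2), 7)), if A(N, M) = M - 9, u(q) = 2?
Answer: 0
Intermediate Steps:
L(n, G) = -6 - 3*n + 3*G (L(n, G) = -6 + 3*(G - n) = -6 + (-3*n + 3*G) = -6 - 3*n + 3*G)
A(N, M) = -9 + M
-168*A(134, L(u(2), 7)) = -168*(-9 + (-6 - 3*2 + 3*7)) = -168*(-9 + (-6 - 6 + 21)) = -168*(-9 + 9) = -168*0 = 0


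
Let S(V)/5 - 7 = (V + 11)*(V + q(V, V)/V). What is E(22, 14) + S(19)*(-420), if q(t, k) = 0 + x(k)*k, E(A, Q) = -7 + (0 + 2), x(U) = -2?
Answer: -1085705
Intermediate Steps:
E(A, Q) = -5 (E(A, Q) = -7 + 2 = -5)
q(t, k) = -2*k (q(t, k) = 0 - 2*k = -2*k)
S(V) = 35 + 5*(-2 + V)*(11 + V) (S(V) = 35 + 5*((V + 11)*(V + (-2*V)/V)) = 35 + 5*((11 + V)*(V - 2)) = 35 + 5*((11 + V)*(-2 + V)) = 35 + 5*((-2 + V)*(11 + V)) = 35 + 5*(-2 + V)*(11 + V))
E(22, 14) + S(19)*(-420) = -5 + (-75 + 5*19² + 45*19)*(-420) = -5 + (-75 + 5*361 + 855)*(-420) = -5 + (-75 + 1805 + 855)*(-420) = -5 + 2585*(-420) = -5 - 1085700 = -1085705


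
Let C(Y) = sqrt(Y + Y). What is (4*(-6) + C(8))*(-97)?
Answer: 1940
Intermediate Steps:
C(Y) = sqrt(2)*sqrt(Y) (C(Y) = sqrt(2*Y) = sqrt(2)*sqrt(Y))
(4*(-6) + C(8))*(-97) = (4*(-6) + sqrt(2)*sqrt(8))*(-97) = (-24 + sqrt(2)*(2*sqrt(2)))*(-97) = (-24 + 4)*(-97) = -20*(-97) = 1940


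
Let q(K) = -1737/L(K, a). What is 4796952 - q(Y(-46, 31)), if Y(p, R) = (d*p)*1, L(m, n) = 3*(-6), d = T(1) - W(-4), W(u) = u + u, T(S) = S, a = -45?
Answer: 9593711/2 ≈ 4.7969e+6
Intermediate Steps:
W(u) = 2*u
d = 9 (d = 1 - 2*(-4) = 1 - 1*(-8) = 1 + 8 = 9)
L(m, n) = -18
Y(p, R) = 9*p (Y(p, R) = (9*p)*1 = 9*p)
q(K) = 193/2 (q(K) = -1737/(-18) = -1737*(-1/18) = 193/2)
4796952 - q(Y(-46, 31)) = 4796952 - 1*193/2 = 4796952 - 193/2 = 9593711/2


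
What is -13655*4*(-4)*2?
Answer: 436960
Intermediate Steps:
-13655*4*(-4)*2 = -(-218480)*2 = -13655*(-32) = 436960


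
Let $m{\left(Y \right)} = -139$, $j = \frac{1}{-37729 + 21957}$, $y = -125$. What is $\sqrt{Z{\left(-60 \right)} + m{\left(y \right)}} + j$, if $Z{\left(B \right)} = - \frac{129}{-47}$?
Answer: $- \frac{1}{15772} + \frac{2 i \sqrt{75247}}{47} \approx -6.3404 \cdot 10^{-5} + 11.673 i$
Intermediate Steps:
$Z{\left(B \right)} = \frac{129}{47}$ ($Z{\left(B \right)} = \left(-129\right) \left(- \frac{1}{47}\right) = \frac{129}{47}$)
$j = - \frac{1}{15772}$ ($j = \frac{1}{-15772} = - \frac{1}{15772} \approx -6.3404 \cdot 10^{-5}$)
$\sqrt{Z{\left(-60 \right)} + m{\left(y \right)}} + j = \sqrt{\frac{129}{47} - 139} - \frac{1}{15772} = \sqrt{- \frac{6404}{47}} - \frac{1}{15772} = \frac{2 i \sqrt{75247}}{47} - \frac{1}{15772} = - \frac{1}{15772} + \frac{2 i \sqrt{75247}}{47}$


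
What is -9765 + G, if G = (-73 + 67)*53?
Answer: -10083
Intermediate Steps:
G = -318 (G = -6*53 = -318)
-9765 + G = -9765 - 318 = -10083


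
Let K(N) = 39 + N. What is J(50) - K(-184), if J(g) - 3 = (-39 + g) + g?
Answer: 209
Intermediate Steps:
J(g) = -36 + 2*g (J(g) = 3 + ((-39 + g) + g) = 3 + (-39 + 2*g) = -36 + 2*g)
J(50) - K(-184) = (-36 + 2*50) - (39 - 184) = (-36 + 100) - 1*(-145) = 64 + 145 = 209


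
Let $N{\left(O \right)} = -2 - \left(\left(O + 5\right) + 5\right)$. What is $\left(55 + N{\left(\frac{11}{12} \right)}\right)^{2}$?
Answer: $\frac{255025}{144} \approx 1771.0$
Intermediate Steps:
$N{\left(O \right)} = -12 - O$ ($N{\left(O \right)} = -2 - \left(\left(5 + O\right) + 5\right) = -2 - \left(10 + O\right) = -12 - O$)
$\left(55 + N{\left(\frac{11}{12} \right)}\right)^{2} = \left(55 - \left(12 + \frac{11}{12}\right)\right)^{2} = \left(55 - \left(12 + 11 \cdot \frac{1}{12}\right)\right)^{2} = \left(55 - \frac{155}{12}\right)^{2} = \left(\frac{505}{12}\right)^{2} = \frac{255025}{144}$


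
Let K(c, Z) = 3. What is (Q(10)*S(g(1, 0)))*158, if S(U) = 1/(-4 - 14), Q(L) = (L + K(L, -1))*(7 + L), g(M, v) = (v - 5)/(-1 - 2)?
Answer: -17459/9 ≈ -1939.9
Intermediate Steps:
g(M, v) = 5/3 - v/3 (g(M, v) = (-5 + v)/(-3) = (-5 + v)*(-1/3) = 5/3 - v/3)
Q(L) = (3 + L)*(7 + L) (Q(L) = (L + 3)*(7 + L) = (3 + L)*(7 + L))
S(U) = -1/18 (S(U) = 1/(-18) = -1/18)
(Q(10)*S(g(1, 0)))*158 = ((21 + 10**2 + 10*10)*(-1/18))*158 = ((21 + 100 + 100)*(-1/18))*158 = (221*(-1/18))*158 = -221/18*158 = -17459/9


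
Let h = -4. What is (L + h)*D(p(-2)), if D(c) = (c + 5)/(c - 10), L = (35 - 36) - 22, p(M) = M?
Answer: 27/4 ≈ 6.7500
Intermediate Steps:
L = -23 (L = -1 - 22 = -23)
D(c) = (5 + c)/(-10 + c)
(L + h)*D(p(-2)) = (-23 - 4)*((5 - 2)/(-10 - 2)) = -27*3/(-12) = -(-9)*3/4 = -27*(-¼) = 27/4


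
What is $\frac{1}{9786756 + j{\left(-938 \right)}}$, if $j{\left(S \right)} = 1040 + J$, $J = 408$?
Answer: $\frac{1}{9788204} \approx 1.0216 \cdot 10^{-7}$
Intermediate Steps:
$j{\left(S \right)} = 1448$ ($j{\left(S \right)} = 1040 + 408 = 1448$)
$\frac{1}{9786756 + j{\left(-938 \right)}} = \frac{1}{9786756 + 1448} = \frac{1}{9788204}$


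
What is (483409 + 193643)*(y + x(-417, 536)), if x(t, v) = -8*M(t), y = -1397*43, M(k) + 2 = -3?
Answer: -40644108612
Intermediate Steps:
M(k) = -5 (M(k) = -2 - 3 = -5)
y = -60071
x(t, v) = 40 (x(t, v) = -8*(-5) = 40)
(483409 + 193643)*(y + x(-417, 536)) = (483409 + 193643)*(-60071 + 40) = 677052*(-60031) = -40644108612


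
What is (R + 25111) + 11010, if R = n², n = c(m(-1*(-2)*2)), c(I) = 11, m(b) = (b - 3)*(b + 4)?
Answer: 36242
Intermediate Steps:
m(b) = (-3 + b)*(4 + b)
n = 11
R = 121 (R = 11² = 121)
(R + 25111) + 11010 = (121 + 25111) + 11010 = 25232 + 11010 = 36242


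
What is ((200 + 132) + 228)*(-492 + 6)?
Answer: -272160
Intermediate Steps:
((200 + 132) + 228)*(-492 + 6) = (332 + 228)*(-486) = 560*(-486) = -272160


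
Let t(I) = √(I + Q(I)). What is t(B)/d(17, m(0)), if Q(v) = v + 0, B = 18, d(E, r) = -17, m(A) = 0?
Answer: -6/17 ≈ -0.35294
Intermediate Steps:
Q(v) = v
t(I) = √2*√I (t(I) = √(I + I) = √(2*I) = √2*√I)
t(B)/d(17, m(0)) = (√2*√18)/(-17) = (√2*(3*√2))*(-1/17) = 6*(-1/17) = -6/17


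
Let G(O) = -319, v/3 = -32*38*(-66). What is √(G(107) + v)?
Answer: √240449 ≈ 490.36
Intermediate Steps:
v = 240768 (v = 3*(-32*38*(-66)) = 3*(-1216*(-66)) = 3*80256 = 240768)
√(G(107) + v) = √(-319 + 240768) = √240449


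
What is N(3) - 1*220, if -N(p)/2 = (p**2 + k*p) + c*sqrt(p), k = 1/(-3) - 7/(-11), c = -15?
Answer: -2638/11 + 30*sqrt(3) ≈ -187.86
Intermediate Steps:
k = 10/33 (k = 1*(-1/3) - 7*(-1/11) = -1/3 + 7/11 = 10/33 ≈ 0.30303)
N(p) = -2*p**2 + 30*sqrt(p) - 20*p/33 (N(p) = -2*((p**2 + 10*p/33) - 15*sqrt(p)) = -2*(p**2 - 15*sqrt(p) + 10*p/33) = -2*p**2 + 30*sqrt(p) - 20*p/33)
N(3) - 1*220 = (-2*3**2 + 30*sqrt(3) - 20/33*3) - 1*220 = (-2*9 + 30*sqrt(3) - 20/11) - 220 = (-18 + 30*sqrt(3) - 20/11) - 220 = (-218/11 + 30*sqrt(3)) - 220 = -2638/11 + 30*sqrt(3)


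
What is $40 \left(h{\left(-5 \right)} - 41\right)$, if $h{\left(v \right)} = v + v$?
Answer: $-2040$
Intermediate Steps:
$h{\left(v \right)} = 2 v$
$40 \left(h{\left(-5 \right)} - 41\right) = 40 \left(2 \left(-5\right) - 41\right) = 40 \left(-10 - 41\right) = 40 \left(-51\right) = -2040$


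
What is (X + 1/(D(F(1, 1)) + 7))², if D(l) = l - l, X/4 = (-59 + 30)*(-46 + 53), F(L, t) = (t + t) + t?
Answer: 32296489/49 ≈ 6.5911e+5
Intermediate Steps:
F(L, t) = 3*t (F(L, t) = 2*t + t = 3*t)
X = -812 (X = 4*((-59 + 30)*(-46 + 53)) = 4*(-29*7) = 4*(-203) = -812)
D(l) = 0
(X + 1/(D(F(1, 1)) + 7))² = (-812 + 1/(0 + 7))² = (-812 + 1/7)² = (-812 + ⅐)² = (-5683/7)² = 32296489/49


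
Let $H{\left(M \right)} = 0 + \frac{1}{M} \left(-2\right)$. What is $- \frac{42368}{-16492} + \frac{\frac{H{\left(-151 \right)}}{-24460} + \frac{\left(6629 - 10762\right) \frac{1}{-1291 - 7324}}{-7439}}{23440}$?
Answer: $\frac{1175354339532730933151}{457513778996118249440} \approx 2.569$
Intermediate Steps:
$H{\left(M \right)} = - \frac{2}{M}$ ($H{\left(M \right)} = 0 - \frac{2}{M} = - \frac{2}{M}$)
$- \frac{42368}{-16492} + \frac{\frac{H{\left(-151 \right)}}{-24460} + \frac{\left(6629 - 10762\right) \frac{1}{-1291 - 7324}}{-7439}}{23440} = - \frac{42368}{-16492} + \frac{\frac{\left(-2\right) \frac{1}{-151}}{-24460} + \frac{\left(6629 - 10762\right) \frac{1}{-1291 - 7324}}{-7439}}{23440} = \left(-42368\right) \left(- \frac{1}{16492}\right) + \left(\left(-2\right) \left(- \frac{1}{151}\right) \left(- \frac{1}{24460}\right) + - \frac{4133}{-8615} \left(- \frac{1}{7439}\right)\right) \frac{1}{23440} = \frac{10592}{4123} + \left(\frac{2}{151} \left(- \frac{1}{24460}\right) + \left(-4133\right) \left(- \frac{1}{8615}\right) \left(- \frac{1}{7439}\right)\right) \frac{1}{23440} = \frac{10592}{4123} + \left(- \frac{1}{1846730} + \frac{4133}{8615} \left(- \frac{1}{7439}\right)\right) \frac{1}{23440} = \frac{10592}{4123} + \left(- \frac{1}{1846730} - \frac{4133}{64086985}\right) \frac{1}{23440} = \frac{10592}{4123} - \frac{307864883}{110966233081765280} = \frac{1175354339532730933151}{457513778996118249440}$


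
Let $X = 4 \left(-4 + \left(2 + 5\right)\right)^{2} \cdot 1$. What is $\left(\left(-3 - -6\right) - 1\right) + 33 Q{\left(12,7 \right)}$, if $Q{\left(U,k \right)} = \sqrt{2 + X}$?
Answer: $2 + 33 \sqrt{38} \approx 205.43$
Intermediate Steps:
$X = 36$ ($X = 4 \left(-4 + 7\right)^{2} \cdot 1 = 4 \cdot 3^{2} \cdot 1 = 4 \cdot 9 \cdot 1 = 36 \cdot 1 = 36$)
$Q{\left(U,k \right)} = \sqrt{38}$ ($Q{\left(U,k \right)} = \sqrt{2 + 36} = \sqrt{38}$)
$\left(\left(-3 - -6\right) - 1\right) + 33 Q{\left(12,7 \right)} = \left(\left(-3 - -6\right) - 1\right) + 33 \sqrt{38} = \left(\left(-3 + 6\right) - 1\right) + 33 \sqrt{38} = \left(3 - 1\right) + 33 \sqrt{38} = 2 + 33 \sqrt{38}$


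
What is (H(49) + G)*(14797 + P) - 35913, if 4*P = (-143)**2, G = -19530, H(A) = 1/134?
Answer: -208430791471/536 ≈ -3.8886e+8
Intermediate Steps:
H(A) = 1/134
P = 20449/4 (P = (1/4)*(-143)**2 = (1/4)*20449 = 20449/4 ≈ 5112.3)
(H(49) + G)*(14797 + P) - 35913 = (1/134 - 19530)*(14797 + 20449/4) - 35913 = -2617019/134*79637/4 - 35913 = -208411542103/536 - 35913 = -208430791471/536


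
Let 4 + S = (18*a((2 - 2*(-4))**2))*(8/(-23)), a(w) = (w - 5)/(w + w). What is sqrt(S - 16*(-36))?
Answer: sqrt(7525370)/115 ≈ 23.854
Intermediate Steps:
a(w) = (-5 + w)/(2*w) (a(w) = (-5 + w)/((2*w)) = (-5 + w)*(1/(2*w)) = (-5 + w)/(2*w))
S = -802/115 (S = -4 + (18*((-5 + (2 - 2*(-4))**2)/(2*((2 - 2*(-4))**2))))*(8/(-23)) = -4 + (18*((-5 + (2 + 8)**2)/(2*((2 + 8)**2))))*(8*(-1/23)) = -4 + (18*((-5 + 10**2)/(2*(10**2))))*(-8/23) = -4 + (18*((1/2)*(-5 + 100)/100))*(-8/23) = -4 + (18*((1/2)*(1/100)*95))*(-8/23) = -4 + (18*(19/40))*(-8/23) = -4 + (171/20)*(-8/23) = -4 - 342/115 = -802/115 ≈ -6.9739)
sqrt(S - 16*(-36)) = sqrt(-802/115 - 16*(-36)) = sqrt(-802/115 + 576) = sqrt(65438/115) = sqrt(7525370)/115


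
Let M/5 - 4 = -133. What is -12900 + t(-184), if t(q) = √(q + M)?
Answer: -12900 + I*√829 ≈ -12900.0 + 28.792*I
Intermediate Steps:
M = -645 (M = 20 + 5*(-133) = 20 - 665 = -645)
t(q) = √(-645 + q) (t(q) = √(q - 645) = √(-645 + q))
-12900 + t(-184) = -12900 + √(-645 - 184) = -12900 + √(-829) = -12900 + I*√829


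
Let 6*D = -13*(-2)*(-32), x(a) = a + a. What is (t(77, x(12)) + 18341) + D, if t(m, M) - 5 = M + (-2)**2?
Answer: 54706/3 ≈ 18235.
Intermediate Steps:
x(a) = 2*a
t(m, M) = 9 + M (t(m, M) = 5 + (M + (-2)**2) = 5 + (M + 4) = 5 + (4 + M) = 9 + M)
D = -416/3 (D = (-13*(-2)*(-32))/6 = (26*(-32))/6 = (1/6)*(-832) = -416/3 ≈ -138.67)
(t(77, x(12)) + 18341) + D = ((9 + 2*12) + 18341) - 416/3 = ((9 + 24) + 18341) - 416/3 = (33 + 18341) - 416/3 = 18374 - 416/3 = 54706/3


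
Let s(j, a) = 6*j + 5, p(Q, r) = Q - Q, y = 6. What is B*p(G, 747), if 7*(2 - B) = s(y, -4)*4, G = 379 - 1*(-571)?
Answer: 0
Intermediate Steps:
G = 950 (G = 379 + 571 = 950)
p(Q, r) = 0
s(j, a) = 5 + 6*j
B = -150/7 (B = 2 - (5 + 6*6)*4/7 = 2 - (5 + 36)*4/7 = 2 - 41*4/7 = 2 - 1/7*164 = 2 - 164/7 = -150/7 ≈ -21.429)
B*p(G, 747) = -150/7*0 = 0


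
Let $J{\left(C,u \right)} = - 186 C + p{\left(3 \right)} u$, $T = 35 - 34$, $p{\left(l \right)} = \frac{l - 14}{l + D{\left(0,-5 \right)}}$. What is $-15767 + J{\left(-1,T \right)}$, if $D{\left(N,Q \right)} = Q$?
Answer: $- \frac{31151}{2} \approx -15576.0$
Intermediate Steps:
$p{\left(l \right)} = \frac{-14 + l}{-5 + l}$ ($p{\left(l \right)} = \frac{l - 14}{l - 5} = \frac{-14 + l}{-5 + l}$)
$T = 1$
$J{\left(C,u \right)} = - 186 C + \frac{11 u}{2}$ ($J{\left(C,u \right)} = - 186 C + \frac{-14 + 3}{-5 + 3} u = - 186 C + \frac{1}{-2} \left(-11\right) u = - 186 C + \left(- \frac{1}{2}\right) \left(-11\right) u = - 186 C + \frac{11 u}{2}$)
$-15767 + J{\left(-1,T \right)} = -15767 + \left(\left(-186\right) \left(-1\right) + \frac{11}{2} \cdot 1\right) = -15767 + \left(186 + \frac{11}{2}\right) = -15767 + \frac{383}{2} = - \frac{31151}{2}$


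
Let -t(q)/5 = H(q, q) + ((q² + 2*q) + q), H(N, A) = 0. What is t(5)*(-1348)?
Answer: 269600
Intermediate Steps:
t(q) = -15*q - 5*q² (t(q) = -5*(0 + ((q² + 2*q) + q)) = -5*(0 + (q² + 3*q)) = -5*(q² + 3*q) = -15*q - 5*q²)
t(5)*(-1348) = (5*5*(-3 - 1*5))*(-1348) = (5*5*(-3 - 5))*(-1348) = (5*5*(-8))*(-1348) = -200*(-1348) = 269600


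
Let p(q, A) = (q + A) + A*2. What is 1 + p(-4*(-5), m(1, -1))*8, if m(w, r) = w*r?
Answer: 137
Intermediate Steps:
m(w, r) = r*w
p(q, A) = q + 3*A (p(q, A) = (A + q) + 2*A = q + 3*A)
1 + p(-4*(-5), m(1, -1))*8 = 1 + (-4*(-5) + 3*(-1*1))*8 = 1 + (20 + 3*(-1))*8 = 1 + (20 - 3)*8 = 1 + 17*8 = 1 + 136 = 137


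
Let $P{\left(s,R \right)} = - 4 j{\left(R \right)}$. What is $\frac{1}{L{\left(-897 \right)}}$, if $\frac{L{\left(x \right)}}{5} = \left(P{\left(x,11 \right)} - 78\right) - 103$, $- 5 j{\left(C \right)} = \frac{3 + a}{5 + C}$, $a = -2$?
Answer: $- \frac{4}{3619} \approx -0.0011053$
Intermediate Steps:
$j{\left(C \right)} = - \frac{1}{5 \left(5 + C\right)}$ ($j{\left(C \right)} = - \frac{\left(3 - 2\right) \frac{1}{5 + C}}{5} = - \frac{1 \frac{1}{5 + C}}{5} = - \frac{1}{5 \left(5 + C\right)}$)
$P{\left(s,R \right)} = \frac{4}{25 + 5 R}$ ($P{\left(s,R \right)} = - 4 \left(- \frac{1}{25 + 5 R}\right) = \frac{4}{25 + 5 R}$)
$L{\left(x \right)} = - \frac{3619}{4}$ ($L{\left(x \right)} = 5 \left(\left(\frac{4}{5 \left(5 + 11\right)} - 78\right) - 103\right) = 5 \left(\left(\frac{4}{5 \cdot 16} - 78\right) - 103\right) = 5 \left(\left(\frac{4}{5} \cdot \frac{1}{16} - 78\right) - 103\right) = 5 \left(\left(\frac{1}{20} - 78\right) - 103\right) = 5 \left(- \frac{1559}{20} - 103\right) = 5 \left(- \frac{3619}{20}\right) = - \frac{3619}{4}$)
$\frac{1}{L{\left(-897 \right)}} = \frac{1}{- \frac{3619}{4}} = - \frac{4}{3619}$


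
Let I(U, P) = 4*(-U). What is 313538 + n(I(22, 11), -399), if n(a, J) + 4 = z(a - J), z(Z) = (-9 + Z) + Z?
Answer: 314147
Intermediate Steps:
z(Z) = -9 + 2*Z
I(U, P) = -4*U
n(a, J) = -13 - 2*J + 2*a (n(a, J) = -4 + (-9 + 2*(a - J)) = -4 + (-9 + (-2*J + 2*a)) = -4 + (-9 - 2*J + 2*a) = -13 - 2*J + 2*a)
313538 + n(I(22, 11), -399) = 313538 + (-13 - 2*(-399) + 2*(-4*22)) = 313538 + (-13 + 798 + 2*(-88)) = 313538 + (-13 + 798 - 176) = 313538 + 609 = 314147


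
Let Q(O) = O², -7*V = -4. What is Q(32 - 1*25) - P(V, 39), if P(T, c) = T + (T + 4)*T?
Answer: 2245/49 ≈ 45.816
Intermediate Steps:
V = 4/7 (V = -⅐*(-4) = 4/7 ≈ 0.57143)
P(T, c) = T + T*(4 + T) (P(T, c) = T + (4 + T)*T = T + T*(4 + T))
Q(32 - 1*25) - P(V, 39) = (32 - 1*25)² - 4*(5 + 4/7)/7 = (32 - 25)² - 4*39/(7*7) = 7² - 1*156/49 = 49 - 156/49 = 2245/49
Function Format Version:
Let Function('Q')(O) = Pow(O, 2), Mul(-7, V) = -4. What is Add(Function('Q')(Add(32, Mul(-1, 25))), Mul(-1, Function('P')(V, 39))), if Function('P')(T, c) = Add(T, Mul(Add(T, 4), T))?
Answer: Rational(2245, 49) ≈ 45.816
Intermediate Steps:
V = Rational(4, 7) (V = Mul(Rational(-1, 7), -4) = Rational(4, 7) ≈ 0.57143)
Function('P')(T, c) = Add(T, Mul(T, Add(4, T))) (Function('P')(T, c) = Add(T, Mul(Add(4, T), T)) = Add(T, Mul(T, Add(4, T))))
Add(Function('Q')(Add(32, Mul(-1, 25))), Mul(-1, Function('P')(V, 39))) = Add(Pow(Add(32, Mul(-1, 25)), 2), Mul(-1, Mul(Rational(4, 7), Add(5, Rational(4, 7))))) = Add(Pow(Add(32, -25), 2), Mul(-1, Mul(Rational(4, 7), Rational(39, 7)))) = Add(Pow(7, 2), Mul(-1, Rational(156, 49))) = Add(49, Rational(-156, 49)) = Rational(2245, 49)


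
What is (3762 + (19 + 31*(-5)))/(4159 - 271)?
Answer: 1813/1944 ≈ 0.93261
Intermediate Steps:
(3762 + (19 + 31*(-5)))/(4159 - 271) = (3762 + (19 - 155))/3888 = (3762 - 136)*(1/3888) = 3626*(1/3888) = 1813/1944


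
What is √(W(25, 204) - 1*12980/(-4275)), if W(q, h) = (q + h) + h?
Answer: √35417045/285 ≈ 20.881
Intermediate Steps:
W(q, h) = q + 2*h (W(q, h) = (h + q) + h = q + 2*h)
√(W(25, 204) - 1*12980/(-4275)) = √((25 + 2*204) - 1*12980/(-4275)) = √((25 + 408) - 12980*(-1/4275)) = √(433 + 2596/855) = √(372811/855) = √35417045/285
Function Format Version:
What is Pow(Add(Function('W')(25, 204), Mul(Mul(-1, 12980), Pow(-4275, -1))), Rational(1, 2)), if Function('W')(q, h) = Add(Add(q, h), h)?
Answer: Mul(Rational(1, 285), Pow(35417045, Rational(1, 2))) ≈ 20.881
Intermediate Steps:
Function('W')(q, h) = Add(q, Mul(2, h)) (Function('W')(q, h) = Add(Add(h, q), h) = Add(q, Mul(2, h)))
Pow(Add(Function('W')(25, 204), Mul(Mul(-1, 12980), Pow(-4275, -1))), Rational(1, 2)) = Pow(Add(Add(25, Mul(2, 204)), Mul(Mul(-1, 12980), Pow(-4275, -1))), Rational(1, 2)) = Pow(Add(Add(25, 408), Mul(-12980, Rational(-1, 4275))), Rational(1, 2)) = Pow(Add(433, Rational(2596, 855)), Rational(1, 2)) = Pow(Rational(372811, 855), Rational(1, 2)) = Mul(Rational(1, 285), Pow(35417045, Rational(1, 2)))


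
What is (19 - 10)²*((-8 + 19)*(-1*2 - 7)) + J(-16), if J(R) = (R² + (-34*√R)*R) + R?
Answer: -7779 + 2176*I ≈ -7779.0 + 2176.0*I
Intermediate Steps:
J(R) = R + R² - 34*R^(3/2) (J(R) = (R² - 34*R^(3/2)) + R = R + R² - 34*R^(3/2))
(19 - 10)²*((-8 + 19)*(-1*2 - 7)) + J(-16) = (19 - 10)²*((-8 + 19)*(-1*2 - 7)) + (-16 + (-16)² - (-2176)*I) = 9²*(11*(-2 - 7)) + (-16 + 256 - (-2176)*I) = 81*(11*(-9)) + (-16 + 256 + 2176*I) = 81*(-99) + (240 + 2176*I) = -8019 + (240 + 2176*I) = -7779 + 2176*I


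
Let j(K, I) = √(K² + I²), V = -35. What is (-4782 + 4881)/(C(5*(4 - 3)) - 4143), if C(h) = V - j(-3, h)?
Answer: -68937/2909275 + 33*√34/5818550 ≈ -0.023663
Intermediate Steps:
j(K, I) = √(I² + K²)
C(h) = -35 - √(9 + h²) (C(h) = -35 - √(h² + (-3)²) = -35 - √(h² + 9) = -35 - √(9 + h²))
(-4782 + 4881)/(C(5*(4 - 3)) - 4143) = (-4782 + 4881)/((-35 - √(9 + (5*(4 - 3))²)) - 4143) = 99/((-35 - √(9 + (5*1)²)) - 4143) = 99/((-35 - √(9 + 5²)) - 4143) = 99/((-35 - √(9 + 25)) - 4143) = 99/((-35 - √34) - 4143) = 99/(-4178 - √34)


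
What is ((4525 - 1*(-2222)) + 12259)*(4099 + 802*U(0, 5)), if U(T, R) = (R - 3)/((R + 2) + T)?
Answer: 575824782/7 ≈ 8.2261e+7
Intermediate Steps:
U(T, R) = (-3 + R)/(2 + R + T) (U(T, R) = (-3 + R)/((2 + R) + T) = (-3 + R)/(2 + R + T))
((4525 - 1*(-2222)) + 12259)*(4099 + 802*U(0, 5)) = ((4525 - 1*(-2222)) + 12259)*(4099 + 802*((-3 + 5)/(2 + 5 + 0))) = ((4525 + 2222) + 12259)*(4099 + 802*(2/7)) = (6747 + 12259)*(4099 + 802*((⅐)*2)) = 19006*(4099 + 802*(2/7)) = 19006*(4099 + 1604/7) = 19006*(30297/7) = 575824782/7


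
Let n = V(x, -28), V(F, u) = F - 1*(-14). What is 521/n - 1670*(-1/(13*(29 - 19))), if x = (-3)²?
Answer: 10614/299 ≈ 35.498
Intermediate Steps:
x = 9
V(F, u) = 14 + F (V(F, u) = F + 14 = 14 + F)
n = 23 (n = 14 + 9 = 23)
521/n - 1670*(-1/(13*(29 - 19))) = 521/23 - 1670*(-1/(13*(29 - 19))) = 521*(1/23) - 1670/(10*(-13)) = 521/23 - 1670/(-130) = 521/23 - 1670*(-1/130) = 521/23 + 167/13 = 10614/299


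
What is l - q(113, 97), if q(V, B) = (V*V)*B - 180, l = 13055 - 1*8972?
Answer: -1234330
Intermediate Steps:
l = 4083 (l = 13055 - 8972 = 4083)
q(V, B) = -180 + B*V² (q(V, B) = V²*B - 180 = B*V² - 180 = -180 + B*V²)
l - q(113, 97) = 4083 - (-180 + 97*113²) = 4083 - (-180 + 97*12769) = 4083 - (-180 + 1238593) = 4083 - 1*1238413 = 4083 - 1238413 = -1234330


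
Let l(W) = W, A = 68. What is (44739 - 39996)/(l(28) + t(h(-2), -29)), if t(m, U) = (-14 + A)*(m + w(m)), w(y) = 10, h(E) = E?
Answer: 4743/460 ≈ 10.311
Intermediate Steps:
t(m, U) = 540 + 54*m (t(m, U) = (-14 + 68)*(m + 10) = 54*(10 + m) = 540 + 54*m)
(44739 - 39996)/(l(28) + t(h(-2), -29)) = (44739 - 39996)/(28 + (540 + 54*(-2))) = 4743/(28 + (540 - 108)) = 4743/(28 + 432) = 4743/460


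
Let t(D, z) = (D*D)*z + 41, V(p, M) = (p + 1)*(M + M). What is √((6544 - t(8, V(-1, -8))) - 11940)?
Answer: I*√5437 ≈ 73.736*I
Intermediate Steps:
V(p, M) = 2*M*(1 + p) (V(p, M) = (1 + p)*(2*M) = 2*M*(1 + p))
t(D, z) = 41 + z*D² (t(D, z) = D²*z + 41 = z*D² + 41 = 41 + z*D²)
√((6544 - t(8, V(-1, -8))) - 11940) = √((6544 - (41 + (2*(-8)*(1 - 1))*8²)) - 11940) = √((6544 - (41 + (2*(-8)*0)*64)) - 11940) = √((6544 - (41 + 0*64)) - 11940) = √((6544 - (41 + 0)) - 11940) = √((6544 - 1*41) - 11940) = √((6544 - 41) - 11940) = √(6503 - 11940) = √(-5437) = I*√5437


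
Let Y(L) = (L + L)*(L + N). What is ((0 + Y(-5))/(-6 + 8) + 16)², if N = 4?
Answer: 441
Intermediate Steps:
Y(L) = 2*L*(4 + L) (Y(L) = (L + L)*(L + 4) = (2*L)*(4 + L) = 2*L*(4 + L))
((0 + Y(-5))/(-6 + 8) + 16)² = ((0 + 2*(-5)*(4 - 5))/(-6 + 8) + 16)² = ((0 + 2*(-5)*(-1))/2 + 16)² = ((0 + 10)*(½) + 16)² = (10*(½) + 16)² = (5 + 16)² = 21² = 441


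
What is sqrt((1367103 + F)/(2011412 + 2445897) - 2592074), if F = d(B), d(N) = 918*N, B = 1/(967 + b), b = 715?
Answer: 4*I*sqrt(2706878996205957185951)/129261961 ≈ 1610.0*I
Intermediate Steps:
B = 1/1682 (B = 1/(967 + 715) = 1/1682 ≈ 0.00059453)
F = 459/841 (F = 918*(1/1682) = 459/841 ≈ 0.54578)
sqrt((1367103 + F)/(2011412 + 2445897) - 2592074) = sqrt((1367103 + 459/841)/(2011412 + 2445897) - 2592074) = sqrt((1149734082/841)/4457309 - 2592074) = sqrt((1149734082/841)*(1/4457309) - 2592074) = sqrt(1149734082/3748596869 - 2592074) = sqrt(-9716639330882224/3748596869) = 4*I*sqrt(2706878996205957185951)/129261961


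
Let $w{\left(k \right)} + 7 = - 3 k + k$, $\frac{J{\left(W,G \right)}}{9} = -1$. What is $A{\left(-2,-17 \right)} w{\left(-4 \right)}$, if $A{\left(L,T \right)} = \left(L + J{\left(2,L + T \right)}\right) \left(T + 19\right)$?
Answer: $-22$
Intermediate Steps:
$J{\left(W,G \right)} = -9$ ($J{\left(W,G \right)} = 9 \left(-1\right) = -9$)
$A{\left(L,T \right)} = \left(-9 + L\right) \left(19 + T\right)$ ($A{\left(L,T \right)} = \left(L - 9\right) \left(T + 19\right) = \left(-9 + L\right) \left(19 + T\right)$)
$w{\left(k \right)} = -7 - 2 k$ ($w{\left(k \right)} = -7 + \left(- 3 k + k\right) = -7 - 2 k$)
$A{\left(-2,-17 \right)} w{\left(-4 \right)} = \left(-171 - -153 + 19 \left(-2\right) - -34\right) \left(-7 - -8\right) = \left(-171 + 153 - 38 + 34\right) \left(-7 + 8\right) = \left(-22\right) 1 = -22$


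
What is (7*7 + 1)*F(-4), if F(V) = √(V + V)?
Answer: 100*I*√2 ≈ 141.42*I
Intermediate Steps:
F(V) = √2*√V (F(V) = √(2*V) = √2*√V)
(7*7 + 1)*F(-4) = (7*7 + 1)*(√2*√(-4)) = (49 + 1)*(√2*(2*I)) = 50*(2*I*√2) = 100*I*√2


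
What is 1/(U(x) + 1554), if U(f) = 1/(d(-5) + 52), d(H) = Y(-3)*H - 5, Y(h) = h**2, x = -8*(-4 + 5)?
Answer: 2/3109 ≈ 0.00064329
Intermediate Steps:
x = -8 (x = -8*1 = -8)
d(H) = -5 + 9*H (d(H) = (-3)**2*H - 5 = 9*H - 5 = -5 + 9*H)
U(f) = 1/2 (U(f) = 1/((-5 + 9*(-5)) + 52) = 1/((-5 - 45) + 52) = 1/(-50 + 52) = 1/2)
1/(U(x) + 1554) = 1/(1/2 + 1554) = 1/(3109/2) = 2/3109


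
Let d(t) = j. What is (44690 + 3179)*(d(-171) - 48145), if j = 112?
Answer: -2299291677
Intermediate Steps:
d(t) = 112
(44690 + 3179)*(d(-171) - 48145) = (44690 + 3179)*(112 - 48145) = 47869*(-48033) = -2299291677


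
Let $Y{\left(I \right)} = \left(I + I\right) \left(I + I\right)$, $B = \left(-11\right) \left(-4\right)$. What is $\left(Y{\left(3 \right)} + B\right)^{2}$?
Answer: $6400$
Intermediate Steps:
$B = 44$
$Y{\left(I \right)} = 4 I^{2}$ ($Y{\left(I \right)} = 2 I 2 I = 4 I^{2}$)
$\left(Y{\left(3 \right)} + B\right)^{2} = \left(4 \cdot 3^{2} + 44\right)^{2} = \left(4 \cdot 9 + 44\right)^{2} = \left(36 + 44\right)^{2} = 80^{2} = 6400$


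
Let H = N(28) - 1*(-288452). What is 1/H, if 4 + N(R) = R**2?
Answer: 1/289232 ≈ 3.4574e-6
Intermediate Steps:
N(R) = -4 + R**2
H = 289232 (H = (-4 + 28**2) - 1*(-288452) = (-4 + 784) + 288452 = 780 + 288452 = 289232)
1/H = 1/289232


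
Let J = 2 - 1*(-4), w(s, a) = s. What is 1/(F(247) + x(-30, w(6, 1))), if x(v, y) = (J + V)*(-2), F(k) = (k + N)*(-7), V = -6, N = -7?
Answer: -1/1680 ≈ -0.00059524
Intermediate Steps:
J = 6 (J = 2 + 4 = 6)
F(k) = 49 - 7*k (F(k) = (k - 7)*(-7) = (-7 + k)*(-7) = 49 - 7*k)
x(v, y) = 0 (x(v, y) = (6 - 6)*(-2) = 0*(-2) = 0)
1/(F(247) + x(-30, w(6, 1))) = 1/((49 - 7*247) + 0) = 1/((49 - 1729) + 0) = 1/(-1680 + 0) = 1/(-1680) = -1/1680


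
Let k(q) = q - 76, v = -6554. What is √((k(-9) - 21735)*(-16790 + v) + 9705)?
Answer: √509375785 ≈ 22569.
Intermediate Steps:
k(q) = -76 + q
√((k(-9) - 21735)*(-16790 + v) + 9705) = √(((-76 - 9) - 21735)*(-16790 - 6554) + 9705) = √((-85 - 21735)*(-23344) + 9705) = √(-21820*(-23344) + 9705) = √(509366080 + 9705) = √509375785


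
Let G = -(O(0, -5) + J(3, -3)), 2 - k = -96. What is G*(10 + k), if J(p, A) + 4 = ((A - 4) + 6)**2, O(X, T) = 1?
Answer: 216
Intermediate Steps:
J(p, A) = -4 + (2 + A)**2 (J(p, A) = -4 + ((A - 4) + 6)**2 = -4 + ((-4 + A) + 6)**2 = -4 + (2 + A)**2)
k = 98 (k = 2 - 1*(-96) = 2 + 96 = 98)
G = 2 (G = -(1 - 3*(4 - 3)) = -(1 - 3*1) = -(1 - 3) = -1*(-2) = 2)
G*(10 + k) = 2*(10 + 98) = 2*108 = 216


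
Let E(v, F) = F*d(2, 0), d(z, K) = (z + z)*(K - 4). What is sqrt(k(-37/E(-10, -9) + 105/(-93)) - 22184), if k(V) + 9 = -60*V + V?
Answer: I*sqrt(3059840089)/372 ≈ 148.7*I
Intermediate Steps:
d(z, K) = 2*z*(-4 + K) (d(z, K) = (2*z)*(-4 + K) = 2*z*(-4 + K))
E(v, F) = -16*F (E(v, F) = F*(2*2*(-4 + 0)) = F*(2*2*(-4)) = F*(-16) = -16*F)
k(V) = -9 - 59*V (k(V) = -9 + (-60*V + V) = -9 - 59*V)
sqrt(k(-37/E(-10, -9) + 105/(-93)) - 22184) = sqrt((-9 - 59*(-37/((-16*(-9))) + 105/(-93))) - 22184) = sqrt((-9 - 59*(-37/144 + 105*(-1/93))) - 22184) = sqrt((-9 - 59*(-37*1/144 - 35/31)) - 22184) = sqrt((-9 - 59*(-37/144 - 35/31)) - 22184) = sqrt((-9 - 59*(-6187/4464)) - 22184) = sqrt((-9 + 365033/4464) - 22184) = sqrt(324857/4464 - 22184) = sqrt(-98704519/4464) = I*sqrt(3059840089)/372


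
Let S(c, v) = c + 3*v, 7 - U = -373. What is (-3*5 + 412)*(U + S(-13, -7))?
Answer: 137362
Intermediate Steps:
U = 380 (U = 7 - 1*(-373) = 7 + 373 = 380)
(-3*5 + 412)*(U + S(-13, -7)) = (-3*5 + 412)*(380 + (-13 + 3*(-7))) = (-15 + 412)*(380 + (-13 - 21)) = 397*(380 - 34) = 397*346 = 137362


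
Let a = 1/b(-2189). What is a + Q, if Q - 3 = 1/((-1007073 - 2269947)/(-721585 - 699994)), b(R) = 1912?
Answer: 5379580697/1566415560 ≈ 3.4343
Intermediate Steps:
Q = 11252639/3277020 (Q = 3 + 1/((-1007073 - 2269947)/(-721585 - 699994)) = 3 + 1/(-3277020/(-1421579)) = 3 + 1/(-3277020*(-1/1421579)) = 3 + 1/(3277020/1421579) = 3 + 1421579/3277020 = 11252639/3277020 ≈ 3.4338)
a = 1/1912 ≈ 0.00052301
a + Q = 1/1912 + 11252639/3277020 = 5379580697/1566415560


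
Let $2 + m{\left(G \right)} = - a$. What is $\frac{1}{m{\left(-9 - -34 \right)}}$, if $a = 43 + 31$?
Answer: $- \frac{1}{76} \approx -0.013158$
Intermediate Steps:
$a = 74$
$m{\left(G \right)} = -76$ ($m{\left(G \right)} = -2 - 74 = -76$)
$\frac{1}{m{\left(-9 - -34 \right)}} = \frac{1}{-76} = - \frac{1}{76}$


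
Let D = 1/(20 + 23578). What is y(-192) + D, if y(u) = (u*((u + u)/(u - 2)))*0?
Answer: 1/23598 ≈ 4.2376e-5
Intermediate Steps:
y(u) = 0 (y(u) = (u*((2*u)/(-2 + u)))*0 = (u*(2*u/(-2 + u)))*0 = (2*u²/(-2 + u))*0 = 0)
D = 1/23598 ≈ 4.2376e-5
y(-192) + D = 0 + 1/23598 = 1/23598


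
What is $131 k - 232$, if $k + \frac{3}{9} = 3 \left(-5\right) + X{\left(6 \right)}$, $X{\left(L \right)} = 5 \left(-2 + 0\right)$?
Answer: $- \frac{10652}{3} \approx -3550.7$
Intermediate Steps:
$X{\left(L \right)} = -10$ ($X{\left(L \right)} = 5 \left(-2\right) = -10$)
$k = - \frac{76}{3}$ ($k = - \frac{1}{3} + \left(3 \left(-5\right) - 10\right) = - \frac{1}{3} - 25 = - \frac{76}{3} \approx -25.333$)
$131 k - 232 = 131 \left(- \frac{76}{3}\right) - 232 = - \frac{9956}{3} - 232 = - \frac{10652}{3}$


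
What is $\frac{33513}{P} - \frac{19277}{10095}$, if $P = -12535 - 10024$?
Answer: $- \frac{773183578}{227733105} \approx -3.3951$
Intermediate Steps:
$P = -22559$
$\frac{33513}{P} - \frac{19277}{10095} = \frac{33513}{-22559} - \frac{19277}{10095} = 33513 \left(- \frac{1}{22559}\right) - \frac{19277}{10095} = - \frac{33513}{22559} - \frac{19277}{10095} = - \frac{773183578}{227733105}$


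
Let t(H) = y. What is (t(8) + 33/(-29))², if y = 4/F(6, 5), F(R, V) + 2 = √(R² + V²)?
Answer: 3540017/2732409 - 13192*√61/94221 ≈ 0.20204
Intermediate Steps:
F(R, V) = -2 + √(R² + V²)
y = 4/(-2 + √61) (y = 4/(-2 + √(6² + 5²)) = 4/(-2 + √(36 + 25)) = 4/(-2 + √61) ≈ 0.68844)
t(H) = 8/57 + 4*√61/57
(t(8) + 33/(-29))² = ((8/57 + 4*√61/57) + 33/(-29))² = ((8/57 + 4*√61/57) + 33*(-1/29))² = ((8/57 + 4*√61/57) - 33/29)² = (-1649/1653 + 4*√61/57)²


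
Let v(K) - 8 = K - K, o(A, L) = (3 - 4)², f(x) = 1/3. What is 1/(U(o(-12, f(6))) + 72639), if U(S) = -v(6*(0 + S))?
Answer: 1/72631 ≈ 1.3768e-5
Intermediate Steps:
f(x) = ⅓
o(A, L) = 1 (o(A, L) = (-1)² = 1)
v(K) = 8 (v(K) = 8 + (K - K) = 8 + 0 = 8)
U(S) = -8 (U(S) = -1*8 = -8)
1/(U(o(-12, f(6))) + 72639) = 1/(-8 + 72639) = 1/72631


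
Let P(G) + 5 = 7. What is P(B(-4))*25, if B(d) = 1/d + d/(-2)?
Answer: 50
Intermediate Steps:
B(d) = 1/d - d/2 (B(d) = 1/d + d*(-½) = 1/d - d/2)
P(G) = 2 (P(G) = -5 + 7 = 2)
P(B(-4))*25 = 2*25 = 50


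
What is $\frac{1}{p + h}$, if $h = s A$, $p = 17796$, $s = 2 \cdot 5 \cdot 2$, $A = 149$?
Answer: $\frac{1}{20776} \approx 4.8132 \cdot 10^{-5}$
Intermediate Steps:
$s = 20$ ($s = 10 \cdot 2 = 20$)
$h = 2980$ ($h = 20 \cdot 149 = 2980$)
$\frac{1}{p + h} = \frac{1}{17796 + 2980} = \frac{1}{20776}$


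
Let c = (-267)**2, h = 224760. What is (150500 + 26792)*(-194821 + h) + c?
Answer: 5308016477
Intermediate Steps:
c = 71289
(150500 + 26792)*(-194821 + h) + c = (150500 + 26792)*(-194821 + 224760) + 71289 = 177292*29939 + 71289 = 5307945188 + 71289 = 5308016477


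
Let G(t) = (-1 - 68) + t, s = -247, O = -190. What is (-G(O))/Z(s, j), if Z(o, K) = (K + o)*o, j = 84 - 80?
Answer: 259/60021 ≈ 0.0043152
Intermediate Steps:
j = 4
G(t) = -69 + t
Z(o, K) = o*(K + o)
(-G(O))/Z(s, j) = (-(-69 - 190))/((-247*(4 - 247))) = (-1*(-259))/((-247*(-243))) = 259/60021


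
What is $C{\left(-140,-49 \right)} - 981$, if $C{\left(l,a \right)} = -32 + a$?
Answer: $-1062$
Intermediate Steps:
$C{\left(-140,-49 \right)} - 981 = \left(-32 - 49\right) - 981 = -81 - 981 = -1062$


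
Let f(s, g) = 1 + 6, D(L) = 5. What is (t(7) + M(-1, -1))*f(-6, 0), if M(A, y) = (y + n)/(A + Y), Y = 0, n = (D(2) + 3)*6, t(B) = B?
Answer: -280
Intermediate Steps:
f(s, g) = 7
n = 48 (n = (5 + 3)*6 = 8*6 = 48)
M(A, y) = (48 + y)/A (M(A, y) = (y + 48)/(A + 0) = (48 + y)/A)
(t(7) + M(-1, -1))*f(-6, 0) = (7 + (48 - 1)/(-1))*7 = (7 - 1*47)*7 = (7 - 47)*7 = -40*7 = -280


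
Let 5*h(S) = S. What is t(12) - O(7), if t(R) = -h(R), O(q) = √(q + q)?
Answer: -12/5 - √14 ≈ -6.1417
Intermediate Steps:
h(S) = S/5
O(q) = √2*√q (O(q) = √(2*q) = √2*√q)
t(R) = -R/5
t(12) - O(7) = -⅕*12 - √2*√7 = -12/5 - √14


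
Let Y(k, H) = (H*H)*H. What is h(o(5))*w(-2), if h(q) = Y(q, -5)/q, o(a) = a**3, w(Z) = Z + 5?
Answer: -3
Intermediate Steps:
Y(k, H) = H**3 (Y(k, H) = H**2*H = H**3)
w(Z) = 5 + Z
h(q) = -125/q (h(q) = (-5)**3/q = -125/q)
h(o(5))*w(-2) = (-125/(5**3))*(5 - 2) = -125/125*3 = -125*1/125*3 = -1*3 = -3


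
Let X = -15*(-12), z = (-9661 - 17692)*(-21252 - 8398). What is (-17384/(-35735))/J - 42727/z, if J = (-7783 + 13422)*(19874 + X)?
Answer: -17264890520578177/327737815624983041950 ≈ -5.2679e-5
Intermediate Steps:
z = 811016450 (z = -27353*(-29650) = 811016450)
X = 180
J = 113084506 (J = (-7783 + 13422)*(19874 + 180) = 5639*20054 = 113084506)
(-17384/(-35735))/J - 42727/z = -17384/(-35735)/113084506 - 42727/811016450 = -17384*(-1/35735)*(1/113084506) - 42727*1/811016450 = (17384/35735)*(1/113084506) - 42727/811016450 = 8692/2020537410955 - 42727/811016450 = -17264890520578177/327737815624983041950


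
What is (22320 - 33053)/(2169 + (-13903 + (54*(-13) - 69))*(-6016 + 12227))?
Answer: 10733/91138045 ≈ 0.00011777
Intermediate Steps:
(22320 - 33053)/(2169 + (-13903 + (54*(-13) - 69))*(-6016 + 12227)) = -10733/(2169 + (-13903 + (-702 - 69))*6211) = -10733/(2169 + (-13903 - 771)*6211) = -10733/(2169 - 14674*6211) = -10733/(2169 - 91140214) = -10733/(-91138045) = -10733*(-1/91138045) = 10733/91138045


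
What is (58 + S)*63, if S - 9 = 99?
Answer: 10458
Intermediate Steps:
S = 108 (S = 9 + 99 = 108)
(58 + S)*63 = (58 + 108)*63 = 166*63 = 10458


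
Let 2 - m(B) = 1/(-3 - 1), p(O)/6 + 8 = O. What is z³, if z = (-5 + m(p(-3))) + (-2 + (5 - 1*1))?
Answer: -27/64 ≈ -0.42188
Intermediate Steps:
p(O) = -48 + 6*O
m(B) = 9/4 (m(B) = 2 - 1/(-3 - 1) = 2 - 1/(-4) = 2 - 1*(-¼) = 2 + ¼ = 9/4)
z = -¾ (z = (-5 + 9/4) + (-2 + (5 - 1*1)) = -11/4 + (-2 + (5 - 1)) = -11/4 + (-2 + 4) = -11/4 + 2 = -¾ ≈ -0.75000)
z³ = (-¾)³ = -27/64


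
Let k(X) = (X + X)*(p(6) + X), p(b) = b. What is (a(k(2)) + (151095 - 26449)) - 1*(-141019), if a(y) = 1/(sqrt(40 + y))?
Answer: 265665 + sqrt(2)/12 ≈ 2.6567e+5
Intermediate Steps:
k(X) = 2*X*(6 + X) (k(X) = (X + X)*(6 + X) = (2*X)*(6 + X) = 2*X*(6 + X))
a(y) = 1/sqrt(40 + y)
(a(k(2)) + (151095 - 26449)) - 1*(-141019) = (1/sqrt(40 + 2*2*(6 + 2)) + (151095 - 26449)) - 1*(-141019) = (1/sqrt(40 + 2*2*8) + 124646) + 141019 = (1/sqrt(40 + 32) + 124646) + 141019 = (1/sqrt(72) + 124646) + 141019 = (sqrt(2)/12 + 124646) + 141019 = (124646 + sqrt(2)/12) + 141019 = 265665 + sqrt(2)/12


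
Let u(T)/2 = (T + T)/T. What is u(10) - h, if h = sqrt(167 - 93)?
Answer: 4 - sqrt(74) ≈ -4.6023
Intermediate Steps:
u(T) = 4 (u(T) = 2*((T + T)/T) = 2*((2*T)/T) = 2*2 = 4)
h = sqrt(74) ≈ 8.6023
u(10) - h = 4 - sqrt(74)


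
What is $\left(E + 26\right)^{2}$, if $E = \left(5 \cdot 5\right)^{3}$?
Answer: $244953801$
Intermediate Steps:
$E = 15625$ ($E = 25^{3} = 15625$)
$\left(E + 26\right)^{2} = \left(15625 + 26\right)^{2} = 15651^{2} = 244953801$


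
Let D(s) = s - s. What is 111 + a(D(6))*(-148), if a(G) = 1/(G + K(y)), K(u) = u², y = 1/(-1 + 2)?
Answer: -37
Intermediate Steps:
D(s) = 0
y = 1 (y = 1/1 = 1)
a(G) = 1/(1 + G) (a(G) = 1/(G + 1²) = 1/(G + 1) = 1/(1 + G))
111 + a(D(6))*(-148) = 111 - 148/(1 + 0) = 111 - 148/1 = 111 + 1*(-148) = 111 - 148 = -37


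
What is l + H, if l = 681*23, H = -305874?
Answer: -290211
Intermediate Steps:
l = 15663
l + H = 15663 - 305874 = -290211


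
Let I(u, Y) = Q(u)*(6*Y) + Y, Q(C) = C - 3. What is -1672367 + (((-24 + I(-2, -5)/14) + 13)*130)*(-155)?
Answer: -11615894/7 ≈ -1.6594e+6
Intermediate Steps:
Q(C) = -3 + C
I(u, Y) = Y + 6*Y*(-3 + u) (I(u, Y) = (-3 + u)*(6*Y) + Y = 6*Y*(-3 + u) + Y = Y + 6*Y*(-3 + u))
-1672367 + (((-24 + I(-2, -5)/14) + 13)*130)*(-155) = -1672367 + (((-24 - 5*(-17 + 6*(-2))/14) + 13)*130)*(-155) = -1672367 + (((-24 - 5*(-17 - 12)*(1/14)) + 13)*130)*(-155) = -1672367 + (((-24 - 5*(-29)*(1/14)) + 13)*130)*(-155) = -1672367 + (((-24 + 145*(1/14)) + 13)*130)*(-155) = -1672367 + (((-24 + 145/14) + 13)*130)*(-155) = -1672367 + ((-191/14 + 13)*130)*(-155) = -1672367 - 9/14*130*(-155) = -1672367 - 585/7*(-155) = -1672367 + 90675/7 = -11615894/7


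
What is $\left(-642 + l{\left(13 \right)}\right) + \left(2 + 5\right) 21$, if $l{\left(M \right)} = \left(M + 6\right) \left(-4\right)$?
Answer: $-571$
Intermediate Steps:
$l{\left(M \right)} = -24 - 4 M$ ($l{\left(M \right)} = \left(6 + M\right) \left(-4\right) = -24 - 4 M$)
$\left(-642 + l{\left(13 \right)}\right) + \left(2 + 5\right) 21 = \left(-642 - 76\right) + \left(2 + 5\right) 21 = \left(-642 - 76\right) + 7 \cdot 21 = \left(-642 - 76\right) + 147 = -718 + 147 = -571$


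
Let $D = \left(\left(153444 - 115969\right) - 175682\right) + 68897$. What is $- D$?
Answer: $69310$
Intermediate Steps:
$D = -69310$ ($D = \left(\left(153444 - 115969\right) - 175682\right) + 68897 = \left(37475 - 175682\right) + 68897 = -138207 + 68897 = -69310$)
$- D = \left(-1\right) \left(-69310\right) = 69310$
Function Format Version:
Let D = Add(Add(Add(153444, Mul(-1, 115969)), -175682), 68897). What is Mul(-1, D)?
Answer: 69310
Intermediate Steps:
D = -69310 (D = Add(Add(Add(153444, -115969), -175682), 68897) = Add(Add(37475, -175682), 68897) = Add(-138207, 68897) = -69310)
Mul(-1, D) = Mul(-1, -69310) = 69310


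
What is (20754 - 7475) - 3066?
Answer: 10213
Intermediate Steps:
(20754 - 7475) - 3066 = 13279 - 3066 = 10213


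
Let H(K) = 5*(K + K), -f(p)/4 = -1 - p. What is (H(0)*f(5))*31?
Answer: 0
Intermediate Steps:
f(p) = 4 + 4*p (f(p) = -4*(-1 - p) = 4 + 4*p)
H(K) = 10*K (H(K) = 5*(2*K) = 10*K)
(H(0)*f(5))*31 = ((10*0)*(4 + 4*5))*31 = (0*(4 + 20))*31 = (0*24)*31 = 0*31 = 0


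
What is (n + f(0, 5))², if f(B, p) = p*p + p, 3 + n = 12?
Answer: 1521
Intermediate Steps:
n = 9 (n = -3 + 12 = 9)
f(B, p) = p + p² (f(B, p) = p² + p = p + p²)
(n + f(0, 5))² = (9 + 5*(1 + 5))² = (9 + 5*6)² = (9 + 30)² = 39² = 1521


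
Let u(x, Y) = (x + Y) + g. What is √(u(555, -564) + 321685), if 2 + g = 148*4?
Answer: √322266 ≈ 567.68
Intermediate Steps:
g = 590 (g = -2 + 148*4 = -2 + 592 = 590)
u(x, Y) = 590 + Y + x (u(x, Y) = (x + Y) + 590 = (Y + x) + 590 = 590 + Y + x)
√(u(555, -564) + 321685) = √((590 - 564 + 555) + 321685) = √(581 + 321685) = √322266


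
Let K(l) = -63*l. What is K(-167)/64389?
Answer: 3507/21463 ≈ 0.16340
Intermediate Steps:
K(-167)/64389 = -63*(-167)/64389 = 10521*(1/64389) = 3507/21463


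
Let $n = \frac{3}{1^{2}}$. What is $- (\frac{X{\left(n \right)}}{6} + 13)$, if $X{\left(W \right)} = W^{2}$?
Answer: $- \frac{29}{2} \approx -14.5$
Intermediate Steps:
$n = 3$ ($n = \frac{3}{1} = 3 \cdot 1 = 3$)
$- (\frac{X{\left(n \right)}}{6} + 13) = - (\frac{3^{2}}{6} + 13) = - (9 \cdot \frac{1}{6} + 13) = - (\frac{3}{2} + 13) = \left(-1\right) \frac{29}{2} = - \frac{29}{2}$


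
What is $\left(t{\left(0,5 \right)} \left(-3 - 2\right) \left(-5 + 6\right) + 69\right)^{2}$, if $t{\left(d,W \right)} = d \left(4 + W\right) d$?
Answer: $4761$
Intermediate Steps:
$t{\left(d,W \right)} = d^{2} \left(4 + W\right)$
$\left(t{\left(0,5 \right)} \left(-3 - 2\right) \left(-5 + 6\right) + 69\right)^{2} = \left(0^{2} \left(4 + 5\right) \left(-3 - 2\right) \left(-5 + 6\right) + 69\right)^{2} = \left(0 \cdot 9 \left(\left(-5\right) 1\right) + 69\right)^{2} = \left(0 \left(-5\right) + 69\right)^{2} = \left(0 + 69\right)^{2} = 69^{2} = 4761$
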